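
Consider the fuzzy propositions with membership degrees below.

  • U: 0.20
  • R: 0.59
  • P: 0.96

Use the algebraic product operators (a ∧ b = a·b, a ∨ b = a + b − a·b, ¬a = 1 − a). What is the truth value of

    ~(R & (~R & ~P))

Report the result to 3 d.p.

0.990

~R = 1 − 0.5900 = 0.4100
~P = 1 − 0.9600 = 0.0400
~R & ~P = a·b on (0.4100, 0.0400) = 0.0164
R & (~R & ~P) = a·b on (0.5900, 0.0164) = 0.0097
~(R & (~R & ~P)) = 1 − 0.0097 = 0.9903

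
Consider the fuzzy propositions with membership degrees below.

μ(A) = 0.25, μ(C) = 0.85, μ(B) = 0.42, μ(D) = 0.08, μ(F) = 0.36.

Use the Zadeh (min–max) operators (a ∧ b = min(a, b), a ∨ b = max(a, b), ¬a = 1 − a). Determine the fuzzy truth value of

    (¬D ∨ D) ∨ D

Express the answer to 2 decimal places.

¬D = 1 − 0.08 = 0.92
¬D ∨ D = max(a, b) on (0.92, 0.08) = 0.92
(¬D ∨ D) ∨ D = max(a, b) on (0.92, 0.08) = 0.92

0.92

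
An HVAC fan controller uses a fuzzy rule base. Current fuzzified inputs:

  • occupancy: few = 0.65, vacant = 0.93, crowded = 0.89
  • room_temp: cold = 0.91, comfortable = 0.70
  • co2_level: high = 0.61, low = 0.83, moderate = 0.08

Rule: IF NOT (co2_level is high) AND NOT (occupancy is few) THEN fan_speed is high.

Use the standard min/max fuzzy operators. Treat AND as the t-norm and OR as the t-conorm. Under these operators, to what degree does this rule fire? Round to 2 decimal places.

firing strength: ¬high=1−0.61=0.39, ¬few=1−0.65=0.35; AND[min(a, b)] → w = 0.35

0.35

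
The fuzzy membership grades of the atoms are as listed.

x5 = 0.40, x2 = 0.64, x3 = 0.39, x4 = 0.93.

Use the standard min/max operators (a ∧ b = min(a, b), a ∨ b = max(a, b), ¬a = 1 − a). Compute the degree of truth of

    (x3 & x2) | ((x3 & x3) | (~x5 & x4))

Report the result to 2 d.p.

0.60

x3 & x2 = min(a, b) on (0.39, 0.64) = 0.39
x3 & x3 = min(a, b) on (0.39, 0.39) = 0.39
~x5 = 1 − 0.40 = 0.60
~x5 & x4 = min(a, b) on (0.60, 0.93) = 0.60
(x3 & x3) | (~x5 & x4) = max(a, b) on (0.39, 0.60) = 0.60
(x3 & x2) | ((x3 & x3) | (~x5 & x4)) = max(a, b) on (0.39, 0.60) = 0.60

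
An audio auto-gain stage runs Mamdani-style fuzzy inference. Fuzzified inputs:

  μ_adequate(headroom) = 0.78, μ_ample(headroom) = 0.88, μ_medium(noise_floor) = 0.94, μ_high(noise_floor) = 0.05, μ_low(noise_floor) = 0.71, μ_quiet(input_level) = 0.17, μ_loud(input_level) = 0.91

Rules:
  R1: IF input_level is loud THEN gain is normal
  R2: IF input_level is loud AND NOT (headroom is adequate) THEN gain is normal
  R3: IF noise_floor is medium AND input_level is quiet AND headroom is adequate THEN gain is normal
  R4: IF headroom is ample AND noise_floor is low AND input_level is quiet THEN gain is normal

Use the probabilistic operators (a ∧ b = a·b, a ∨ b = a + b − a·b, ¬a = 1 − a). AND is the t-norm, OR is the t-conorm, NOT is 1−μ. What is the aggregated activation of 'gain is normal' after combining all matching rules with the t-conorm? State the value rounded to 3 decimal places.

R1: loud=0.91 → w = 0.9100
R2: loud=0.91, ¬adequate=1−0.78=0.22; AND[a·b] → w = 0.2002
R3: medium=0.94, quiet=0.17, adequate=0.78; AND[a·b] → w = 0.1246
R4: ample=0.88, low=0.71, quiet=0.17; AND[a·b] → w = 0.1062
Rules with consequent 'normal': {R1, R2, R3, R4} → strengths 0.9100, 0.2002, 0.1246, 0.1062
Aggregate via t-conorm [a + b − a·b]: 0.9437

0.944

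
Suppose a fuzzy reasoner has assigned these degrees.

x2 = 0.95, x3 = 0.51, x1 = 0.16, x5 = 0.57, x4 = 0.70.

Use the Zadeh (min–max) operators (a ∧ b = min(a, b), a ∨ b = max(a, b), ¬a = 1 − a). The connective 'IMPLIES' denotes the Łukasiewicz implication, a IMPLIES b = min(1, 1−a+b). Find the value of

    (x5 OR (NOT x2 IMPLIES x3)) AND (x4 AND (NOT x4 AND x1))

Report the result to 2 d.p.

NOT x2 = 1 − 0.95 = 0.05
NOT x2 IMPLIES x3  [Łukasiewicz: min(1, 1−a+b)] with a=0.05, b=0.51 → 1.00
x5 OR (NOT x2 IMPLIES x3) = max(a, b) on (0.57, 1.00) = 1.00
NOT x4 = 1 − 0.70 = 0.30
NOT x4 AND x1 = min(a, b) on (0.30, 0.16) = 0.16
x4 AND (NOT x4 AND x1) = min(a, b) on (0.70, 0.16) = 0.16
(x5 OR (NOT x2 IMPLIES x3)) AND (x4 AND (NOT x4 AND x1)) = min(a, b) on (1.00, 0.16) = 0.16

0.16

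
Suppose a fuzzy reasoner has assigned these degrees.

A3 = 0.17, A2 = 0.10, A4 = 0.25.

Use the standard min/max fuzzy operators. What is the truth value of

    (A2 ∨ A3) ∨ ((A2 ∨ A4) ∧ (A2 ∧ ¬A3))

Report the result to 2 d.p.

0.17

A2 ∨ A3 = max(a, b) on (0.10, 0.17) = 0.17
A2 ∨ A4 = max(a, b) on (0.10, 0.25) = 0.25
¬A3 = 1 − 0.17 = 0.83
A2 ∧ ¬A3 = min(a, b) on (0.10, 0.83) = 0.10
(A2 ∨ A4) ∧ (A2 ∧ ¬A3) = min(a, b) on (0.25, 0.10) = 0.10
(A2 ∨ A3) ∨ ((A2 ∨ A4) ∧ (A2 ∧ ¬A3)) = max(a, b) on (0.17, 0.10) = 0.17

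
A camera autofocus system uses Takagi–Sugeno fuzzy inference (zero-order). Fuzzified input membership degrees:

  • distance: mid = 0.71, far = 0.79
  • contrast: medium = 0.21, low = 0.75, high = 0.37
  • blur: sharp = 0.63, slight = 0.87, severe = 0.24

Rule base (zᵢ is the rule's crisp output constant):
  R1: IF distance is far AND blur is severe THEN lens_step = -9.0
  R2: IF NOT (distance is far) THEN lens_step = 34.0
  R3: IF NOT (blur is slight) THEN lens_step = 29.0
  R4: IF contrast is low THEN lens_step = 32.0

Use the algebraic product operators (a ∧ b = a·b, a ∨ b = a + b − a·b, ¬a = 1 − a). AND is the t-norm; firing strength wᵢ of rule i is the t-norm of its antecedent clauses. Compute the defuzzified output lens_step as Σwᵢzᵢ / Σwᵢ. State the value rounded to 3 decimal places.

25.948

R1 (z=-9.0): far=0.79, severe=0.24; AND[a·b] → w = 0.1896
R2 (z=34.0): ¬far=1−0.79=0.21 → w = 0.2100
R3 (z=29.0): ¬slight=1−0.87=0.13 → w = 0.1300
R4 (z=32.0): low=0.75 → w = 0.7500
Weighted average = (0.1896·-9.0 + 0.2100·34.0 + 0.1300·29.0 + 0.7500·32.0) / (0.1896 + 0.2100 + 0.1300 + 0.7500)
  = 33.2036 / 1.2796 = 25.948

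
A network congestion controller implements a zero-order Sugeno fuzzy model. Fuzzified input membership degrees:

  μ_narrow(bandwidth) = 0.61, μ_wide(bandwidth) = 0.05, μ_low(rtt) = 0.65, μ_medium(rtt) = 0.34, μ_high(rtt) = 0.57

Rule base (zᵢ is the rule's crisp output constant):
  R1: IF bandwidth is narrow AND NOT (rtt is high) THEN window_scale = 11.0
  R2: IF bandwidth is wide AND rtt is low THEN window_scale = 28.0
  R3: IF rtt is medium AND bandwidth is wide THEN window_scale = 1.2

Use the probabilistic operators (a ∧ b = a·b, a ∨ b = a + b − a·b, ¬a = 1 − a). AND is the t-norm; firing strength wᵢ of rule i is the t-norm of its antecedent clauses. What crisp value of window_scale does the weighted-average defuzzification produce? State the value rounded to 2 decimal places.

12.24

R1 (z=11.0): narrow=0.61, ¬high=1−0.57=0.43; AND[a·b] → w = 0.2623
R2 (z=28.0): wide=0.05, low=0.65; AND[a·b] → w = 0.0325
R3 (z=1.2): medium=0.34, wide=0.05; AND[a·b] → w = 0.0170
Weighted average = (0.2623·11.0 + 0.0325·28.0 + 0.0170·1.2) / (0.2623 + 0.0325 + 0.0170)
  = 3.8157 / 0.3118 = 12.24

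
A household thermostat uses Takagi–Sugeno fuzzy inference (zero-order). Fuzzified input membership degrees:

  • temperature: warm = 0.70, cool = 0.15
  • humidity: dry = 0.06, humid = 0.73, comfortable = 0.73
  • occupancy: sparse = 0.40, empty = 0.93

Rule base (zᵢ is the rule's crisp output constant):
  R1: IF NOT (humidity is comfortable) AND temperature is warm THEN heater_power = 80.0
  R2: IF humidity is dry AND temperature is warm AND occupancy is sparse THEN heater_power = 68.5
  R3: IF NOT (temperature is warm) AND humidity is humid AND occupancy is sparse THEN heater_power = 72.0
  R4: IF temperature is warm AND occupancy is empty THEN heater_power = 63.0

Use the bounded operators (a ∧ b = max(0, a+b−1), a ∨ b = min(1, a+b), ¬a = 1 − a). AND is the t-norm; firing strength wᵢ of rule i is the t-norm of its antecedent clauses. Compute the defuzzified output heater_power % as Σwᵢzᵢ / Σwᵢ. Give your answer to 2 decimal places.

R1 (z=80.0): ¬comfortable=1−0.73=0.27, warm=0.70; AND[max(0, a+b−1)] → w = 0.00
R2 (z=68.5): dry=0.06, warm=0.70, sparse=0.40; AND[max(0, a+b−1)] → w = 0.00
R3 (z=72.0): ¬warm=1−0.70=0.30, humid=0.73, sparse=0.40; AND[max(0, a+b−1)] → w = 0.00
R4 (z=63.0): warm=0.70, empty=0.93; AND[max(0, a+b−1)] → w = 0.63
Weighted average = (0.00·80.0 + 0.00·68.5 + 0.00·72.0 + 0.63·63.0) / (0.00 + 0.00 + 0.00 + 0.63)
  = 39.6900 / 0.6300 = 63.00

63.00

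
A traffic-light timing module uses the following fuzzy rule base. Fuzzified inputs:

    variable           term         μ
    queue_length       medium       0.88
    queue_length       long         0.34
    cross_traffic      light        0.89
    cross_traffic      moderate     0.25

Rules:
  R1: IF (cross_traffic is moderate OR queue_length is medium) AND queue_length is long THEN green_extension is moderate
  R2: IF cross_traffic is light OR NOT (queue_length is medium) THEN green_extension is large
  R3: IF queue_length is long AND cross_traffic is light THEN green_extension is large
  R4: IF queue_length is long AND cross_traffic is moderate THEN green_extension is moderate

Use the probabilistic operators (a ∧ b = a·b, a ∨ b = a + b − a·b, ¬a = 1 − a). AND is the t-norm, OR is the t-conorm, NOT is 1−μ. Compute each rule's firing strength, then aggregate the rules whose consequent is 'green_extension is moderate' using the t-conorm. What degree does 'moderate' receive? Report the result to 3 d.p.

0.368

R1: (moderate=0.25 OR medium=0.88) = 0.9100; AND[a·b] with long=0.34 → w = 0.3094
R2: light=0.89, ¬medium=1−0.88=0.12; OR[a + b − a·b] → w = 0.9032
R3: long=0.34, light=0.89; AND[a·b] → w = 0.3026
R4: long=0.34, moderate=0.25; AND[a·b] → w = 0.0850
Rules with consequent 'moderate': {R1, R4} → strengths 0.3094, 0.0850
Aggregate via t-conorm [a + b − a·b]: 0.3681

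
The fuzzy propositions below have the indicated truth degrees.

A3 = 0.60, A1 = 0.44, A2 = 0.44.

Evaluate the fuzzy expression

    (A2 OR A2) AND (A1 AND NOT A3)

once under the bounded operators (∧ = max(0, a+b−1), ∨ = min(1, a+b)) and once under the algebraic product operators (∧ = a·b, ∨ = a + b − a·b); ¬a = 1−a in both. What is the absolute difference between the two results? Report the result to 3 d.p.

0.121

Under bounded:
  A2 OR A2 = min(1, a+b) on (0.44, 0.44) = 0.88
  NOT A3 = 1 − 0.60 = 0.40
  A1 AND NOT A3 = max(0, a+b−1) on (0.44, 0.40) = 0.00
  (A2 OR A2) AND (A1 AND NOT A3) = max(0, a+b−1) on (0.88, 0.00) = 0.00
  → value = 0.0000
Under algebraic product:
  A2 OR A2 = a + b − a·b on (0.4400, 0.4400) = 0.6864
  NOT A3 = 1 − 0.6000 = 0.4000
  A1 AND NOT A3 = a·b on (0.4400, 0.4000) = 0.1760
  (A2 OR A2) AND (A1 AND NOT A3) = a·b on (0.6864, 0.1760) = 0.1208
  → value = 0.1208
|0.0000 − 0.1208| = 0.121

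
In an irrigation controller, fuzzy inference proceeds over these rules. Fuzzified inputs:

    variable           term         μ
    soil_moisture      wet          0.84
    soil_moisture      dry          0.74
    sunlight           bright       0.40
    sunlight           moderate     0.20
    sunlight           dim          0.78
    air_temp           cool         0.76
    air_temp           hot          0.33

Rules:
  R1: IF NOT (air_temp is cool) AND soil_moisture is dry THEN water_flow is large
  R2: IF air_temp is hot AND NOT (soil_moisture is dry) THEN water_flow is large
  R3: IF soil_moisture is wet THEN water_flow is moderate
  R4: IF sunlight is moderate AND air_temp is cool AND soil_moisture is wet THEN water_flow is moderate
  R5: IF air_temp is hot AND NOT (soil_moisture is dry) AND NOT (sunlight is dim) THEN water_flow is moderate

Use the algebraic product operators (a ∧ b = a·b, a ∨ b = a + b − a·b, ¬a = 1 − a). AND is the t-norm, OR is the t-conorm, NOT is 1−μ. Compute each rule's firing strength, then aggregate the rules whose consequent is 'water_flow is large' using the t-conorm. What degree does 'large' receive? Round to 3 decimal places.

0.248

R1: ¬cool=1−0.76=0.24, dry=0.74; AND[a·b] → w = 0.1776
R2: hot=0.33, ¬dry=1−0.74=0.26; AND[a·b] → w = 0.0858
R3: wet=0.84 → w = 0.8400
R4: moderate=0.20, cool=0.76, wet=0.84; AND[a·b] → w = 0.1277
R5: hot=0.33, ¬dry=1−0.74=0.26, ¬dim=1−0.78=0.22; AND[a·b] → w = 0.0189
Rules with consequent 'large': {R1, R2} → strengths 0.1776, 0.0858
Aggregate via t-conorm [a + b − a·b]: 0.2482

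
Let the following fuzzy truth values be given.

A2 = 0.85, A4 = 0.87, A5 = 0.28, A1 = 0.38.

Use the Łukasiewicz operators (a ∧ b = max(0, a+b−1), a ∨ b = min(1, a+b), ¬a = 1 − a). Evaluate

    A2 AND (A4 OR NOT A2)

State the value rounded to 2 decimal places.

0.85

NOT A2 = 1 − 0.85 = 0.15
A4 OR NOT A2 = min(1, a+b) on (0.87, 0.15) = 1.00
A2 AND (A4 OR NOT A2) = max(0, a+b−1) on (0.85, 1.00) = 0.85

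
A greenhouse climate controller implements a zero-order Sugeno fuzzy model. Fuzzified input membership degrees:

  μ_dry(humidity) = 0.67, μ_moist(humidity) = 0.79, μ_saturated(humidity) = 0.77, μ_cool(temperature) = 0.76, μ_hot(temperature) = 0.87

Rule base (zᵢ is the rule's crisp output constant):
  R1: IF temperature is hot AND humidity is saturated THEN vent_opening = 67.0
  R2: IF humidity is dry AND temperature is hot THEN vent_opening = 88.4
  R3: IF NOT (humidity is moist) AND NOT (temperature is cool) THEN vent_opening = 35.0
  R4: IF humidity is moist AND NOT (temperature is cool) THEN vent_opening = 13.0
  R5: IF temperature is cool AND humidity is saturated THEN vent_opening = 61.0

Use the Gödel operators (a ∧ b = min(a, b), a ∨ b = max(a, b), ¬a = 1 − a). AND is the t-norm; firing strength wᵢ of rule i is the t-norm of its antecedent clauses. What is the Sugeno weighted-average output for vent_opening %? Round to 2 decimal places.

63.26

R1 (z=67.0): hot=0.87, saturated=0.77; AND[min(a, b)] → w = 0.77
R2 (z=88.4): dry=0.67, hot=0.87; AND[min(a, b)] → w = 0.67
R3 (z=35.0): ¬moist=1−0.79=0.21, ¬cool=1−0.76=0.24; AND[min(a, b)] → w = 0.21
R4 (z=13.0): moist=0.79, ¬cool=1−0.76=0.24; AND[min(a, b)] → w = 0.24
R5 (z=61.0): cool=0.76, saturated=0.77; AND[min(a, b)] → w = 0.76
Weighted average = (0.77·67.0 + 0.67·88.4 + 0.21·35.0 + 0.24·13.0 + 0.76·61.0) / (0.77 + 0.67 + 0.21 + 0.24 + 0.76)
  = 167.6480 / 2.6500 = 63.26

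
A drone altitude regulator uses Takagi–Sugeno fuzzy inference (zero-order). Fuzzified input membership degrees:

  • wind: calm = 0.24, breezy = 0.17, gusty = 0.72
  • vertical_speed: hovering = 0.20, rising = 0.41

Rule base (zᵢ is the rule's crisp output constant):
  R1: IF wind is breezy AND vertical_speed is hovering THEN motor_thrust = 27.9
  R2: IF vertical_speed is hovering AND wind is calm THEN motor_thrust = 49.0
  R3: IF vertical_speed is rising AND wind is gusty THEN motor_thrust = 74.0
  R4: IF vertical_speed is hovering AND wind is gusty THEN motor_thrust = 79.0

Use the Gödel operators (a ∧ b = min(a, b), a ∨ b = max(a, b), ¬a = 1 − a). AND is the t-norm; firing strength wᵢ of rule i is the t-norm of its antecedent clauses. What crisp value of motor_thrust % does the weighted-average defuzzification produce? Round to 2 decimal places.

61.92

R1 (z=27.9): breezy=0.17, hovering=0.20; AND[min(a, b)] → w = 0.17
R2 (z=49.0): hovering=0.20, calm=0.24; AND[min(a, b)] → w = 0.20
R3 (z=74.0): rising=0.41, gusty=0.72; AND[min(a, b)] → w = 0.41
R4 (z=79.0): hovering=0.20, gusty=0.72; AND[min(a, b)] → w = 0.20
Weighted average = (0.17·27.9 + 0.20·49.0 + 0.41·74.0 + 0.20·79.0) / (0.17 + 0.20 + 0.41 + 0.20)
  = 60.6830 / 0.9800 = 61.92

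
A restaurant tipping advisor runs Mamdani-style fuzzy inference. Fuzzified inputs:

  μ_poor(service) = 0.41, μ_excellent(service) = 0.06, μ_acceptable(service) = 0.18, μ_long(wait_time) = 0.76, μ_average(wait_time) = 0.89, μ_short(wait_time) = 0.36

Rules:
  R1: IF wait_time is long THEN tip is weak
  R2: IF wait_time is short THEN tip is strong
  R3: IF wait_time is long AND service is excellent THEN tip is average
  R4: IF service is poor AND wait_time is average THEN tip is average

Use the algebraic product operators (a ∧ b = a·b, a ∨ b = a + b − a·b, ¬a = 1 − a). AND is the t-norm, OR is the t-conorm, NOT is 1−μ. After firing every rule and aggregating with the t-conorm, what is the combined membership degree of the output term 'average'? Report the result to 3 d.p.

0.394

R1: long=0.76 → w = 0.7600
R2: short=0.36 → w = 0.3600
R3: long=0.76, excellent=0.06; AND[a·b] → w = 0.0456
R4: poor=0.41, average=0.89; AND[a·b] → w = 0.3649
Rules with consequent 'average': {R3, R4} → strengths 0.0456, 0.3649
Aggregate via t-conorm [a + b − a·b]: 0.3939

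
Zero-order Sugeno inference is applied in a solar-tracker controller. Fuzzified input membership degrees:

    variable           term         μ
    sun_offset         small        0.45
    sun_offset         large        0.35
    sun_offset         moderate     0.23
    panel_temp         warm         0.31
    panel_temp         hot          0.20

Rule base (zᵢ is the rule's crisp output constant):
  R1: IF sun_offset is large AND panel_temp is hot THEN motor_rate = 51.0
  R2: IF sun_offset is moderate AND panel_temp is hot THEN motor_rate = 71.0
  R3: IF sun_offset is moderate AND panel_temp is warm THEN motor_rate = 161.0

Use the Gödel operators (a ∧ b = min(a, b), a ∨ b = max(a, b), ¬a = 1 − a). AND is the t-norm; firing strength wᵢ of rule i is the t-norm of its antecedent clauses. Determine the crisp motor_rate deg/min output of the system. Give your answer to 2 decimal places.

97.51

R1 (z=51.0): large=0.35, hot=0.20; AND[min(a, b)] → w = 0.20
R2 (z=71.0): moderate=0.23, hot=0.20; AND[min(a, b)] → w = 0.20
R3 (z=161.0): moderate=0.23, warm=0.31; AND[min(a, b)] → w = 0.23
Weighted average = (0.20·51.0 + 0.20·71.0 + 0.23·161.0) / (0.20 + 0.20 + 0.23)
  = 61.4300 / 0.6300 = 97.51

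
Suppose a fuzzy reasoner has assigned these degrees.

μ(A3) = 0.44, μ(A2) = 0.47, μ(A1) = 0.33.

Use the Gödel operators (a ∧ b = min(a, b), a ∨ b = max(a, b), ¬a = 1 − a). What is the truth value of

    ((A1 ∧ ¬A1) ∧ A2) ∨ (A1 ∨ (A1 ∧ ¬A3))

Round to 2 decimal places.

0.33

¬A1 = 1 − 0.33 = 0.67
A1 ∧ ¬A1 = min(a, b) on (0.33, 0.67) = 0.33
(A1 ∧ ¬A1) ∧ A2 = min(a, b) on (0.33, 0.47) = 0.33
¬A3 = 1 − 0.44 = 0.56
A1 ∧ ¬A3 = min(a, b) on (0.33, 0.56) = 0.33
A1 ∨ (A1 ∧ ¬A3) = max(a, b) on (0.33, 0.33) = 0.33
((A1 ∧ ¬A1) ∧ A2) ∨ (A1 ∨ (A1 ∧ ¬A3)) = max(a, b) on (0.33, 0.33) = 0.33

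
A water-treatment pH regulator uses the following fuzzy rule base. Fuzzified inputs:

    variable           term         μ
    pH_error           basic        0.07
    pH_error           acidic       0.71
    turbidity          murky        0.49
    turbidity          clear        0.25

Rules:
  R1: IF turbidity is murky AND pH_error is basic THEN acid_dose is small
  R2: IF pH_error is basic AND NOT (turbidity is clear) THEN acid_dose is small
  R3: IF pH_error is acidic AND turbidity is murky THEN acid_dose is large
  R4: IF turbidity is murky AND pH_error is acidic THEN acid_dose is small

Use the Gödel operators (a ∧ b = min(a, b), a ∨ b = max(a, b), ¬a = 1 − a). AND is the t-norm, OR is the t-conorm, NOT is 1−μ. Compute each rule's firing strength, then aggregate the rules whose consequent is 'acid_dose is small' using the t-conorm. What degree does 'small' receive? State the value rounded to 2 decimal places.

0.49

R1: murky=0.49, basic=0.07; AND[min(a, b)] → w = 0.07
R2: basic=0.07, ¬clear=1−0.25=0.75; AND[min(a, b)] → w = 0.07
R3: acidic=0.71, murky=0.49; AND[min(a, b)] → w = 0.49
R4: murky=0.49, acidic=0.71; AND[min(a, b)] → w = 0.49
Rules with consequent 'small': {R1, R2, R4} → strengths 0.07, 0.07, 0.49
Aggregate via t-conorm [max(a, b)]: 0.49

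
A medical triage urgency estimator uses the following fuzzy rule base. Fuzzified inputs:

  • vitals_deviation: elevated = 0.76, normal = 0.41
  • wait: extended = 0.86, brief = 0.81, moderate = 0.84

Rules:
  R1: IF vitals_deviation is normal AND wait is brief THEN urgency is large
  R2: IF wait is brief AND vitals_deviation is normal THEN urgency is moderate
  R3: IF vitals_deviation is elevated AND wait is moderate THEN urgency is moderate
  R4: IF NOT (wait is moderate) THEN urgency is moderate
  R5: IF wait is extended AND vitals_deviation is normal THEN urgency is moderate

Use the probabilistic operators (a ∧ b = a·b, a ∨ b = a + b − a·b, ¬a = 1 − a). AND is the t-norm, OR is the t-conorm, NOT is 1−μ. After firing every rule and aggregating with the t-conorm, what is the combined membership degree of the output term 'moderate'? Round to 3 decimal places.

R1: normal=0.41, brief=0.81; AND[a·b] → w = 0.3321
R2: brief=0.81, normal=0.41; AND[a·b] → w = 0.3321
R3: elevated=0.76, moderate=0.84; AND[a·b] → w = 0.6384
R4: ¬moderate=1−0.84=0.16 → w = 0.1600
R5: extended=0.86, normal=0.41; AND[a·b] → w = 0.3526
Rules with consequent 'moderate': {R2, R3, R4, R5} → strengths 0.3321, 0.6384, 0.1600, 0.3526
Aggregate via t-conorm [a + b − a·b]: 0.8687

0.869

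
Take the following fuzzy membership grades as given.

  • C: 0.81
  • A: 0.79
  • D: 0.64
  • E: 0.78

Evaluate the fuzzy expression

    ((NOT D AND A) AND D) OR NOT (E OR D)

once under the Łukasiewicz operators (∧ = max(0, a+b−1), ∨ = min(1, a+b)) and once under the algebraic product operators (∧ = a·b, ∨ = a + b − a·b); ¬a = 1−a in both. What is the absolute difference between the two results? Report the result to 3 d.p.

0.247

Under Łukasiewicz:
  NOT D = 1 − 0.64 = 0.36
  NOT D AND A = max(0, a+b−1) on (0.36, 0.79) = 0.15
  (NOT D AND A) AND D = max(0, a+b−1) on (0.15, 0.64) = 0.00
  E OR D = min(1, a+b) on (0.78, 0.64) = 1.00
  NOT (E OR D) = 1 − 1.00 = 0.00
  ((NOT D AND A) AND D) OR NOT (E OR D) = min(1, a+b) on (0.00, 0.00) = 0.00
  → value = 0.0000
Under algebraic product:
  NOT D = 1 − 0.6400 = 0.3600
  NOT D AND A = a·b on (0.3600, 0.7900) = 0.2844
  (NOT D AND A) AND D = a·b on (0.2844, 0.6400) = 0.1820
  E OR D = a + b − a·b on (0.7800, 0.6400) = 0.9208
  NOT (E OR D) = 1 − 0.9208 = 0.0792
  ((NOT D AND A) AND D) OR NOT (E OR D) = a + b − a·b on (0.1820, 0.0792) = 0.2468
  → value = 0.2468
|0.0000 − 0.2468| = 0.247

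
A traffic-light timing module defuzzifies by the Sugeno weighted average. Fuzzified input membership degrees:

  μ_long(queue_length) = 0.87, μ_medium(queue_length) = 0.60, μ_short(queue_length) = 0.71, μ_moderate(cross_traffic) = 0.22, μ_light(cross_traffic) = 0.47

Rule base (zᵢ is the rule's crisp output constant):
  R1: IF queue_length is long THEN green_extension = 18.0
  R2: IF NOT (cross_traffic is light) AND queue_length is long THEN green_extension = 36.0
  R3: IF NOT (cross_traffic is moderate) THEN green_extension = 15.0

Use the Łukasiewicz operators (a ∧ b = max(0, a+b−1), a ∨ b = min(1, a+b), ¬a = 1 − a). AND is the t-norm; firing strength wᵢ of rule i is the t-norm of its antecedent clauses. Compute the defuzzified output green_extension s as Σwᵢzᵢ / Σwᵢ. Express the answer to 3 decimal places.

20.371

R1 (z=18.0): long=0.87 → w = 0.87
R2 (z=36.0): ¬light=1−0.47=0.53, long=0.87; AND[max(0, a+b−1)] → w = 0.40
R3 (z=15.0): ¬moderate=1−0.22=0.78 → w = 0.78
Weighted average = (0.87·18.0 + 0.40·36.0 + 0.78·15.0) / (0.87 + 0.40 + 0.78)
  = 41.7600 / 2.0500 = 20.371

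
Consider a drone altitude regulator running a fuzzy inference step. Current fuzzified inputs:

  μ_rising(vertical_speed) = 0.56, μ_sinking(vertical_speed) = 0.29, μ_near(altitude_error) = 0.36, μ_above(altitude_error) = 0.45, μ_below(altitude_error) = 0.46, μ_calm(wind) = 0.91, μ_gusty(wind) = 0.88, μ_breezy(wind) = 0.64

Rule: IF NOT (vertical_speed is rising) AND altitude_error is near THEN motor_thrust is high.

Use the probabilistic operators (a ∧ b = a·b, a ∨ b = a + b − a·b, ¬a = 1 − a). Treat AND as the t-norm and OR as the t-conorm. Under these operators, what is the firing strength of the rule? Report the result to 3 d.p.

firing strength: ¬rising=1−0.56=0.44, near=0.36; AND[a·b] → w = 0.1584

0.158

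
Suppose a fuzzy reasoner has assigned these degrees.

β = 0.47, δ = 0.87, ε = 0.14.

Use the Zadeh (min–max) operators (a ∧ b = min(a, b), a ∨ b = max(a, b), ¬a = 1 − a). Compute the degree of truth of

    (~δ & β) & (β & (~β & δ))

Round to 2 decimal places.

0.13

~δ = 1 − 0.87 = 0.13
~δ & β = min(a, b) on (0.13, 0.47) = 0.13
~β = 1 − 0.47 = 0.53
~β & δ = min(a, b) on (0.53, 0.87) = 0.53
β & (~β & δ) = min(a, b) on (0.47, 0.53) = 0.47
(~δ & β) & (β & (~β & δ)) = min(a, b) on (0.13, 0.47) = 0.13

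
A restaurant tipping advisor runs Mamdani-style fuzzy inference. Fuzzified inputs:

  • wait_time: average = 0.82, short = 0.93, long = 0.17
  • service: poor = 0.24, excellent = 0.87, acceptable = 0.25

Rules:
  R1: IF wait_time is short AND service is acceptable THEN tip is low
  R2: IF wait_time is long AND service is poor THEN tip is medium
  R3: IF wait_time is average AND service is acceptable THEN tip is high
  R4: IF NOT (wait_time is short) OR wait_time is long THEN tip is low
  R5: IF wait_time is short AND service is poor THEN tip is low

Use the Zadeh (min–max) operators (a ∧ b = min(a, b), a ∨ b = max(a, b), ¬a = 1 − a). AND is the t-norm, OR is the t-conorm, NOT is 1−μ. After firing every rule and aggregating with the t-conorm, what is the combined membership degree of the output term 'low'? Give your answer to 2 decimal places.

R1: short=0.93, acceptable=0.25; AND[min(a, b)] → w = 0.25
R2: long=0.17, poor=0.24; AND[min(a, b)] → w = 0.17
R3: average=0.82, acceptable=0.25; AND[min(a, b)] → w = 0.25
R4: ¬short=1−0.93=0.07, long=0.17; OR[max(a, b)] → w = 0.17
R5: short=0.93, poor=0.24; AND[min(a, b)] → w = 0.24
Rules with consequent 'low': {R1, R4, R5} → strengths 0.25, 0.17, 0.24
Aggregate via t-conorm [max(a, b)]: 0.25

0.25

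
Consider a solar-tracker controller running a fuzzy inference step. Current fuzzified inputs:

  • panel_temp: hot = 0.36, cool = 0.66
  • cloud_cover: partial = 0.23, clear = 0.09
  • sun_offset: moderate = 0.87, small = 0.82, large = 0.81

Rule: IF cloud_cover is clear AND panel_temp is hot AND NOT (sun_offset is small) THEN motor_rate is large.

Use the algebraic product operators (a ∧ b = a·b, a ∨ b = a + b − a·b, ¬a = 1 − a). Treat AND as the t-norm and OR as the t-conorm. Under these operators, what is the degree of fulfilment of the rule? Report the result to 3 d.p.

firing strength: clear=0.09, hot=0.36, ¬small=1−0.82=0.18; AND[a·b] → w = 0.0058

0.006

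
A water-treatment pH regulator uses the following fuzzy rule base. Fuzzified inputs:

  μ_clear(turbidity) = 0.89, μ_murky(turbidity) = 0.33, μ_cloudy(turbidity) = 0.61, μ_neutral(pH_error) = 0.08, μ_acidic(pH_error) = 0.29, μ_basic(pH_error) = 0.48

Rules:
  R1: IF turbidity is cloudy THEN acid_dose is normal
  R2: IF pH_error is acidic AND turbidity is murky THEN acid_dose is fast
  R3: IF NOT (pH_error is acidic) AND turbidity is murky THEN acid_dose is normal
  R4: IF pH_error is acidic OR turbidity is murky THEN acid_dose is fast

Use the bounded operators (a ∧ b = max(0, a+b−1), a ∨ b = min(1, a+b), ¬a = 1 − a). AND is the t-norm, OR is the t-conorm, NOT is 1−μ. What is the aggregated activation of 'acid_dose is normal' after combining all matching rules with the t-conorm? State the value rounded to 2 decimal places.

R1: cloudy=0.61 → w = 0.61
R2: acidic=0.29, murky=0.33; AND[max(0, a+b−1)] → w = 0.00
R3: ¬acidic=1−0.29=0.71, murky=0.33; AND[max(0, a+b−1)] → w = 0.04
R4: acidic=0.29, murky=0.33; OR[min(1, a+b)] → w = 0.62
Rules with consequent 'normal': {R1, R3} → strengths 0.61, 0.04
Aggregate via t-conorm [min(1, a+b)]: 0.65

0.65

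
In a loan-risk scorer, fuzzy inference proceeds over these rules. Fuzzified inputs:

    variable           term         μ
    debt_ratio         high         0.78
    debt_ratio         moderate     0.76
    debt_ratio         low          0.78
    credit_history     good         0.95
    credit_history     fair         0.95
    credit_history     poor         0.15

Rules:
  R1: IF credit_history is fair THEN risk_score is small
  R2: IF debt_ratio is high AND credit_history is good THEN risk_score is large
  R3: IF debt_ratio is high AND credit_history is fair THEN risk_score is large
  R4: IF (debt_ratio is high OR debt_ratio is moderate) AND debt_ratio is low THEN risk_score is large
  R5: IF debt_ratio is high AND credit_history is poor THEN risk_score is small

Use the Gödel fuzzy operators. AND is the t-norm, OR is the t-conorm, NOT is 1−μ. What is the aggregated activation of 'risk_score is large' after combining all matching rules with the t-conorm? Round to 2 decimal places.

0.78

R1: fair=0.95 → w = 0.95
R2: high=0.78, good=0.95; AND[min(a, b)] → w = 0.78
R3: high=0.78, fair=0.95; AND[min(a, b)] → w = 0.78
R4: (high=0.78 OR moderate=0.76) = 0.78; AND[min(a, b)] with low=0.78 → w = 0.78
R5: high=0.78, poor=0.15; AND[min(a, b)] → w = 0.15
Rules with consequent 'large': {R2, R3, R4} → strengths 0.78, 0.78, 0.78
Aggregate via t-conorm [max(a, b)]: 0.78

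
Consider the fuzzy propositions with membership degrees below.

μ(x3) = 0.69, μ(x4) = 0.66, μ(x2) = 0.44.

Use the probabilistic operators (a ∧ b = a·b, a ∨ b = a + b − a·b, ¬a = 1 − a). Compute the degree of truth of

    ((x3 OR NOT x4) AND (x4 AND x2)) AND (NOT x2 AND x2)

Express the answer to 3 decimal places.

0.057

NOT x4 = 1 − 0.6600 = 0.3400
x3 OR NOT x4 = a + b − a·b on (0.6900, 0.3400) = 0.7954
x4 AND x2 = a·b on (0.6600, 0.4400) = 0.2904
(x3 OR NOT x4) AND (x4 AND x2) = a·b on (0.7954, 0.2904) = 0.2310
NOT x2 = 1 − 0.4400 = 0.5600
NOT x2 AND x2 = a·b on (0.5600, 0.4400) = 0.2464
((x3 OR NOT x4) AND (x4 AND x2)) AND (NOT x2 AND x2) = a·b on (0.2310, 0.2464) = 0.0569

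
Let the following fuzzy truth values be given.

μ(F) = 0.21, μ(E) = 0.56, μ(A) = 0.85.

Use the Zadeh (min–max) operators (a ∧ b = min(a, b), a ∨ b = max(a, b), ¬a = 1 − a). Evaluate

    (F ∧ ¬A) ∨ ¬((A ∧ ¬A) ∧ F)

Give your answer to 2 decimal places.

¬A = 1 − 0.85 = 0.15
F ∧ ¬A = min(a, b) on (0.21, 0.15) = 0.15
¬A = 1 − 0.85 = 0.15
A ∧ ¬A = min(a, b) on (0.85, 0.15) = 0.15
(A ∧ ¬A) ∧ F = min(a, b) on (0.15, 0.21) = 0.15
¬((A ∧ ¬A) ∧ F) = 1 − 0.15 = 0.85
(F ∧ ¬A) ∨ ¬((A ∧ ¬A) ∧ F) = max(a, b) on (0.15, 0.85) = 0.85

0.85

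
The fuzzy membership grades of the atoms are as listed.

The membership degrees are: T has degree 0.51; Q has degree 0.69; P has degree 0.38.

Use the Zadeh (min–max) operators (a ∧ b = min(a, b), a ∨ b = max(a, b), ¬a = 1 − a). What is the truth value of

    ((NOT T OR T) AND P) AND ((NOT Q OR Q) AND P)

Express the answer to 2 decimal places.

0.38

NOT T = 1 − 0.51 = 0.49
NOT T OR T = max(a, b) on (0.49, 0.51) = 0.51
(NOT T OR T) AND P = min(a, b) on (0.51, 0.38) = 0.38
NOT Q = 1 − 0.69 = 0.31
NOT Q OR Q = max(a, b) on (0.31, 0.69) = 0.69
(NOT Q OR Q) AND P = min(a, b) on (0.69, 0.38) = 0.38
((NOT T OR T) AND P) AND ((NOT Q OR Q) AND P) = min(a, b) on (0.38, 0.38) = 0.38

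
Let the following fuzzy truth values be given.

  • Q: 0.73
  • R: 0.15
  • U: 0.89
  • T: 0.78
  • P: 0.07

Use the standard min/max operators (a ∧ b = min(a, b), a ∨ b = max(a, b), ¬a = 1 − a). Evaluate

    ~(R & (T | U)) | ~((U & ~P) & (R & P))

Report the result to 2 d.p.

0.93

T | U = max(a, b) on (0.78, 0.89) = 0.89
R & (T | U) = min(a, b) on (0.15, 0.89) = 0.15
~(R & (T | U)) = 1 − 0.15 = 0.85
~P = 1 − 0.07 = 0.93
U & ~P = min(a, b) on (0.89, 0.93) = 0.89
R & P = min(a, b) on (0.15, 0.07) = 0.07
(U & ~P) & (R & P) = min(a, b) on (0.89, 0.07) = 0.07
~((U & ~P) & (R & P)) = 1 − 0.07 = 0.93
~(R & (T | U)) | ~((U & ~P) & (R & P)) = max(a, b) on (0.85, 0.93) = 0.93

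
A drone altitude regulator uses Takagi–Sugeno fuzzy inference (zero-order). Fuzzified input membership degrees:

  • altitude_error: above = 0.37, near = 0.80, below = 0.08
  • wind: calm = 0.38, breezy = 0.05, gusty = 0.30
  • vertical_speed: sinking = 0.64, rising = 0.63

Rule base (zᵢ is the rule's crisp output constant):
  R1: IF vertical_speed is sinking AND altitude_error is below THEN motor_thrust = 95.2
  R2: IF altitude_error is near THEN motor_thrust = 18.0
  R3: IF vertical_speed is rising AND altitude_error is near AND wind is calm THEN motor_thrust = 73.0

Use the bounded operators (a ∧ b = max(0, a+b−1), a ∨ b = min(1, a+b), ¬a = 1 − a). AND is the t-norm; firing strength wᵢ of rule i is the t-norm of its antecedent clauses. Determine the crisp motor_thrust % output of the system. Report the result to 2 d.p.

R1 (z=95.2): sinking=0.64, below=0.08; AND[max(0, a+b−1)] → w = 0.00
R2 (z=18.0): near=0.80 → w = 0.80
R3 (z=73.0): rising=0.63, near=0.80, calm=0.38; AND[max(0, a+b−1)] → w = 0.00
Weighted average = (0.00·95.2 + 0.80·18.0 + 0.00·73.0) / (0.00 + 0.80 + 0.00)
  = 14.4000 / 0.8000 = 18.00

18.00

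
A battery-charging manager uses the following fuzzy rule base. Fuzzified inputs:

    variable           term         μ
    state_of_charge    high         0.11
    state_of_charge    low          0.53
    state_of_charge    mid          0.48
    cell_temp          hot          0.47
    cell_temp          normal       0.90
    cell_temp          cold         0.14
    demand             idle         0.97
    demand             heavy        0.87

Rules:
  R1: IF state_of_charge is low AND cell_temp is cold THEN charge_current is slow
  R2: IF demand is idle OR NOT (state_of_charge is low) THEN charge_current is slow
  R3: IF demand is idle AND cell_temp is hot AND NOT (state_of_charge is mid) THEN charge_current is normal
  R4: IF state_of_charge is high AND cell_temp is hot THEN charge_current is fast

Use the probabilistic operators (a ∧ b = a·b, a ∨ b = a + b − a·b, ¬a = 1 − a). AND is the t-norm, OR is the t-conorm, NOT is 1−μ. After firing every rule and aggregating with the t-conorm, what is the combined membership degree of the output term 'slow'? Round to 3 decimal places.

R1: low=0.53, cold=0.14; AND[a·b] → w = 0.0742
R2: idle=0.97, ¬low=1−0.53=0.47; OR[a + b − a·b] → w = 0.9841
R3: idle=0.97, hot=0.47, ¬mid=1−0.48=0.52; AND[a·b] → w = 0.2371
R4: high=0.11, hot=0.47; AND[a·b] → w = 0.0517
Rules with consequent 'slow': {R1, R2} → strengths 0.0742, 0.9841
Aggregate via t-conorm [a + b − a·b]: 0.9853

0.985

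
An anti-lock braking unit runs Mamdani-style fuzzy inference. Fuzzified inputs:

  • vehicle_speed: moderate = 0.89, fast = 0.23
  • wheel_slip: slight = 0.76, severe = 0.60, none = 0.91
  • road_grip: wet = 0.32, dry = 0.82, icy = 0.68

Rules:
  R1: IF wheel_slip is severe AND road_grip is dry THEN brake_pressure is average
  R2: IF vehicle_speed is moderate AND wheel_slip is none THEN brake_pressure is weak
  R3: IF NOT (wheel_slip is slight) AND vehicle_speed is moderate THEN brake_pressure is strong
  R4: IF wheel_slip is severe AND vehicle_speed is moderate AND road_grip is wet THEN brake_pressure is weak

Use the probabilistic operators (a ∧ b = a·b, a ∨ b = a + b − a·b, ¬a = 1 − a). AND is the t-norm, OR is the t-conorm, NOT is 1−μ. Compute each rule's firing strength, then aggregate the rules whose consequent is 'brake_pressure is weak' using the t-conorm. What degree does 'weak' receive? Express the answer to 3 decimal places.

0.842

R1: severe=0.60, dry=0.82; AND[a·b] → w = 0.4920
R2: moderate=0.89, none=0.91; AND[a·b] → w = 0.8099
R3: ¬slight=1−0.76=0.24, moderate=0.89; AND[a·b] → w = 0.2136
R4: severe=0.60, moderate=0.89, wet=0.32; AND[a·b] → w = 0.1709
Rules with consequent 'weak': {R2, R4} → strengths 0.8099, 0.1709
Aggregate via t-conorm [a + b − a·b]: 0.8424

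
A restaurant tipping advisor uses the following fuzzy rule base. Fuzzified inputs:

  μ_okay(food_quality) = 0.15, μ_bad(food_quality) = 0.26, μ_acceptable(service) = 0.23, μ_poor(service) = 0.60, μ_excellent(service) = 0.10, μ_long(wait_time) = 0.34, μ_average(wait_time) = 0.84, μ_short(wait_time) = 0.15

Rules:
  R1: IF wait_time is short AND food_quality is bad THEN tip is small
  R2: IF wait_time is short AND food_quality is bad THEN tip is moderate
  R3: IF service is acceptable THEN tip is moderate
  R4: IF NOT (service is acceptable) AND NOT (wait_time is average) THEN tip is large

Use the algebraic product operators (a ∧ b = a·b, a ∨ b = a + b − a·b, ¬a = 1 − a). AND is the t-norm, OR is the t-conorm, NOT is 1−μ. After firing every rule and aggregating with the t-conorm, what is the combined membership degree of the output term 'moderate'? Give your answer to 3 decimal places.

R1: short=0.15, bad=0.26; AND[a·b] → w = 0.0390
R2: short=0.15, bad=0.26; AND[a·b] → w = 0.0390
R3: acceptable=0.23 → w = 0.2300
R4: ¬acceptable=1−0.23=0.77, ¬average=1−0.84=0.16; AND[a·b] → w = 0.1232
Rules with consequent 'moderate': {R2, R3} → strengths 0.0390, 0.2300
Aggregate via t-conorm [a + b − a·b]: 0.2600

0.260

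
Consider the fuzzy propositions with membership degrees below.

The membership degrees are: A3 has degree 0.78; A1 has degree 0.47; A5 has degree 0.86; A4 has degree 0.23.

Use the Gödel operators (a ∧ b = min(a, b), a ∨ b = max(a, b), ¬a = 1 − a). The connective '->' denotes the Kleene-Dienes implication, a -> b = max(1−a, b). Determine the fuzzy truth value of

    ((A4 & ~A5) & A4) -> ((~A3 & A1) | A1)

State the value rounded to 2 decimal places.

~A5 = 1 − 0.86 = 0.14
A4 & ~A5 = min(a, b) on (0.23, 0.14) = 0.14
(A4 & ~A5) & A4 = min(a, b) on (0.14, 0.23) = 0.14
~A3 = 1 − 0.78 = 0.22
~A3 & A1 = min(a, b) on (0.22, 0.47) = 0.22
(~A3 & A1) | A1 = max(a, b) on (0.22, 0.47) = 0.47
((A4 & ~A5) & A4) -> ((~A3 & A1) | A1)  [Kleene-Dienes: max(1−a, b)] with a=0.14, b=0.47 → 0.86

0.86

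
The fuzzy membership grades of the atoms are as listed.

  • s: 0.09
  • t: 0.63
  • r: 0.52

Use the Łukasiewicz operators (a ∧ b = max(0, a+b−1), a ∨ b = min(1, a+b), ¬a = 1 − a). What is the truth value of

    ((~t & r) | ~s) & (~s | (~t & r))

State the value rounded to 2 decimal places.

~t = 1 − 0.63 = 0.37
~t & r = max(0, a+b−1) on (0.37, 0.52) = 0.00
~s = 1 − 0.09 = 0.91
(~t & r) | ~s = min(1, a+b) on (0.00, 0.91) = 0.91
~s = 1 − 0.09 = 0.91
~t = 1 − 0.63 = 0.37
~t & r = max(0, a+b−1) on (0.37, 0.52) = 0.00
~s | (~t & r) = min(1, a+b) on (0.91, 0.00) = 0.91
((~t & r) | ~s) & (~s | (~t & r)) = max(0, a+b−1) on (0.91, 0.91) = 0.82

0.82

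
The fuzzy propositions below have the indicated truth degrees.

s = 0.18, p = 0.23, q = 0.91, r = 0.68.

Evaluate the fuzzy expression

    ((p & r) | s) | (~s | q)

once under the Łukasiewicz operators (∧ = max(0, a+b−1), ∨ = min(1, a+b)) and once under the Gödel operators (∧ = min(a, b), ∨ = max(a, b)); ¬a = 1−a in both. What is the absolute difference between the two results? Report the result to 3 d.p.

0.090

Under Łukasiewicz:
  p & r = max(0, a+b−1) on (0.23, 0.68) = 0.00
  (p & r) | s = min(1, a+b) on (0.00, 0.18) = 0.18
  ~s = 1 − 0.18 = 0.82
  ~s | q = min(1, a+b) on (0.82, 0.91) = 1.00
  ((p & r) | s) | (~s | q) = min(1, a+b) on (0.18, 1.00) = 1.00
  → value = 1.0000
Under Gödel:
  p & r = min(a, b) on (0.23, 0.68) = 0.23
  (p & r) | s = max(a, b) on (0.23, 0.18) = 0.23
  ~s = 1 − 0.18 = 0.82
  ~s | q = max(a, b) on (0.82, 0.91) = 0.91
  ((p & r) | s) | (~s | q) = max(a, b) on (0.23, 0.91) = 0.91
  → value = 0.9100
|1.0000 − 0.9100| = 0.090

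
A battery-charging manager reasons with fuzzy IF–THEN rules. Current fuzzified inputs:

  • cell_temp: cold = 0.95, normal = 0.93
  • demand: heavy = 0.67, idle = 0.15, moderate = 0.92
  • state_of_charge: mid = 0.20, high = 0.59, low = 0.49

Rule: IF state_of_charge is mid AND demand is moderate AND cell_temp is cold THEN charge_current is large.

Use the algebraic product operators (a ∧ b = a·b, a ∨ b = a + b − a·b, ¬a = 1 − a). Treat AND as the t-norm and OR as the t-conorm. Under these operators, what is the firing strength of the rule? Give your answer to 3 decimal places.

0.175

firing strength: mid=0.20, moderate=0.92, cold=0.95; AND[a·b] → w = 0.1748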